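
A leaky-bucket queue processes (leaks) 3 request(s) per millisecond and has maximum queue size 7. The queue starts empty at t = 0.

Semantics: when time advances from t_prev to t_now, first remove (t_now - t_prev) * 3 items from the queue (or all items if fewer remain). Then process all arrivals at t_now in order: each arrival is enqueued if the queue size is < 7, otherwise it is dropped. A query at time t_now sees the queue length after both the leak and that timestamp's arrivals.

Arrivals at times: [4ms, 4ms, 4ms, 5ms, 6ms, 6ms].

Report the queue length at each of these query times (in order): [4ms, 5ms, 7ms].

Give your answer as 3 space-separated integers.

Queue lengths at query times:
  query t=4ms: backlog = 3
  query t=5ms: backlog = 1
  query t=7ms: backlog = 0

Answer: 3 1 0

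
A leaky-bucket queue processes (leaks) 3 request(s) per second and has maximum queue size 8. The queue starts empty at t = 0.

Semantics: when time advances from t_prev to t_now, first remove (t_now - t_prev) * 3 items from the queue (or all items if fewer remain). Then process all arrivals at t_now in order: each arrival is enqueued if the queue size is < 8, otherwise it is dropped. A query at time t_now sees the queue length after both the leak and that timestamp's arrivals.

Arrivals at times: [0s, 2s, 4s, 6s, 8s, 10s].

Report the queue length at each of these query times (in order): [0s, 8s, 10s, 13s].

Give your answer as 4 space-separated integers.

Answer: 1 1 1 0

Derivation:
Queue lengths at query times:
  query t=0s: backlog = 1
  query t=8s: backlog = 1
  query t=10s: backlog = 1
  query t=13s: backlog = 0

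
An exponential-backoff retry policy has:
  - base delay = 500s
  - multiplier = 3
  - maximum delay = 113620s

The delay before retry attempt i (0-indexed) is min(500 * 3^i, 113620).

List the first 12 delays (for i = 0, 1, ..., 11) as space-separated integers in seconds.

Answer: 500 1500 4500 13500 40500 113620 113620 113620 113620 113620 113620 113620

Derivation:
Computing each delay:
  i=0: min(500*3^0, 113620) = 500
  i=1: min(500*3^1, 113620) = 1500
  i=2: min(500*3^2, 113620) = 4500
  i=3: min(500*3^3, 113620) = 13500
  i=4: min(500*3^4, 113620) = 40500
  i=5: min(500*3^5, 113620) = 113620
  i=6: min(500*3^6, 113620) = 113620
  i=7: min(500*3^7, 113620) = 113620
  i=8: min(500*3^8, 113620) = 113620
  i=9: min(500*3^9, 113620) = 113620
  i=10: min(500*3^10, 113620) = 113620
  i=11: min(500*3^11, 113620) = 113620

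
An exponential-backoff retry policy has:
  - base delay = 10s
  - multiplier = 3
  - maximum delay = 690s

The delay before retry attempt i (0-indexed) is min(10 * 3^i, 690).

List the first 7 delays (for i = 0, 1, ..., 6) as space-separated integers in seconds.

Answer: 10 30 90 270 690 690 690

Derivation:
Computing each delay:
  i=0: min(10*3^0, 690) = 10
  i=1: min(10*3^1, 690) = 30
  i=2: min(10*3^2, 690) = 90
  i=3: min(10*3^3, 690) = 270
  i=4: min(10*3^4, 690) = 690
  i=5: min(10*3^5, 690) = 690
  i=6: min(10*3^6, 690) = 690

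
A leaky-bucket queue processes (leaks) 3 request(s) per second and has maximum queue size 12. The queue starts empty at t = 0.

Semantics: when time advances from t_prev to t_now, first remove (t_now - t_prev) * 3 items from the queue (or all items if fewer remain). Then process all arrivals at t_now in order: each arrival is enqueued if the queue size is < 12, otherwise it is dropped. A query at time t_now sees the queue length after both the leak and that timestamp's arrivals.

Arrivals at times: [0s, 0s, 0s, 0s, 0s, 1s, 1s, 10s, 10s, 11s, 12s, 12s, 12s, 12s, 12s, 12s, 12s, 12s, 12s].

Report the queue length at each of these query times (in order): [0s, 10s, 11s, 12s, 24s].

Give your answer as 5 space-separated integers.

Answer: 5 2 1 9 0

Derivation:
Queue lengths at query times:
  query t=0s: backlog = 5
  query t=10s: backlog = 2
  query t=11s: backlog = 1
  query t=12s: backlog = 9
  query t=24s: backlog = 0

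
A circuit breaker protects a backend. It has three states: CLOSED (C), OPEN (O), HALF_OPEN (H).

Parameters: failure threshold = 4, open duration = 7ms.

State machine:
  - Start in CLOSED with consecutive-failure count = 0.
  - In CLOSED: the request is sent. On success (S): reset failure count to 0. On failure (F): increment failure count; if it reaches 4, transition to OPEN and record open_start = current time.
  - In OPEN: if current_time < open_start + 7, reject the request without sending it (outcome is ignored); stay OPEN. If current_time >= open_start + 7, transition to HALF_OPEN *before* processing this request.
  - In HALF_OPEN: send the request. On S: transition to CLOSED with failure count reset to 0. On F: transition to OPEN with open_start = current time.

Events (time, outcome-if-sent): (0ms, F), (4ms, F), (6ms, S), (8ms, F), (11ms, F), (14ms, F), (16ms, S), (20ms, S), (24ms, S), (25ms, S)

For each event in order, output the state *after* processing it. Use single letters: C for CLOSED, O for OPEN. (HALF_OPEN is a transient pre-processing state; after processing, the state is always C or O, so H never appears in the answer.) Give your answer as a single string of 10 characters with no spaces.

Answer: CCCCCCCCCC

Derivation:
State after each event:
  event#1 t=0ms outcome=F: state=CLOSED
  event#2 t=4ms outcome=F: state=CLOSED
  event#3 t=6ms outcome=S: state=CLOSED
  event#4 t=8ms outcome=F: state=CLOSED
  event#5 t=11ms outcome=F: state=CLOSED
  event#6 t=14ms outcome=F: state=CLOSED
  event#7 t=16ms outcome=S: state=CLOSED
  event#8 t=20ms outcome=S: state=CLOSED
  event#9 t=24ms outcome=S: state=CLOSED
  event#10 t=25ms outcome=S: state=CLOSED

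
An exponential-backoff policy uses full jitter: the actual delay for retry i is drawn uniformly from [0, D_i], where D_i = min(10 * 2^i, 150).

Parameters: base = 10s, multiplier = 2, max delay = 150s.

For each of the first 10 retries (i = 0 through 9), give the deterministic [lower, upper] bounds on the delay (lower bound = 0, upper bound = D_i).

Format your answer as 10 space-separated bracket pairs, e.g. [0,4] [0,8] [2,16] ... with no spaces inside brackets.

Computing bounds per retry:
  i=0: D_i=min(10*2^0,150)=10, bounds=[0,10]
  i=1: D_i=min(10*2^1,150)=20, bounds=[0,20]
  i=2: D_i=min(10*2^2,150)=40, bounds=[0,40]
  i=3: D_i=min(10*2^3,150)=80, bounds=[0,80]
  i=4: D_i=min(10*2^4,150)=150, bounds=[0,150]
  i=5: D_i=min(10*2^5,150)=150, bounds=[0,150]
  i=6: D_i=min(10*2^6,150)=150, bounds=[0,150]
  i=7: D_i=min(10*2^7,150)=150, bounds=[0,150]
  i=8: D_i=min(10*2^8,150)=150, bounds=[0,150]
  i=9: D_i=min(10*2^9,150)=150, bounds=[0,150]

Answer: [0,10] [0,20] [0,40] [0,80] [0,150] [0,150] [0,150] [0,150] [0,150] [0,150]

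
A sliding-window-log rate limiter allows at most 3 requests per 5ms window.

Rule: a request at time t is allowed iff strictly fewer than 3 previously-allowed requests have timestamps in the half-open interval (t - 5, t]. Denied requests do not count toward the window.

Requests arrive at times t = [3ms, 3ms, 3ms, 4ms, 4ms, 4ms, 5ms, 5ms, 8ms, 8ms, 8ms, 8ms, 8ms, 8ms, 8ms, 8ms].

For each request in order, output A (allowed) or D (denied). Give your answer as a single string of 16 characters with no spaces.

Tracking allowed requests in the window:
  req#1 t=3ms: ALLOW
  req#2 t=3ms: ALLOW
  req#3 t=3ms: ALLOW
  req#4 t=4ms: DENY
  req#5 t=4ms: DENY
  req#6 t=4ms: DENY
  req#7 t=5ms: DENY
  req#8 t=5ms: DENY
  req#9 t=8ms: ALLOW
  req#10 t=8ms: ALLOW
  req#11 t=8ms: ALLOW
  req#12 t=8ms: DENY
  req#13 t=8ms: DENY
  req#14 t=8ms: DENY
  req#15 t=8ms: DENY
  req#16 t=8ms: DENY

Answer: AAADDDDDAAADDDDD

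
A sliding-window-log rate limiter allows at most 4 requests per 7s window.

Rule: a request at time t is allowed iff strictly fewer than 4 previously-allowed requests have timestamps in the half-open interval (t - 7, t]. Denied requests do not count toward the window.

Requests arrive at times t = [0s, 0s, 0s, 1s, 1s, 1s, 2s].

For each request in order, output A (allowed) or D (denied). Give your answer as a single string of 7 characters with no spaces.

Tracking allowed requests in the window:
  req#1 t=0s: ALLOW
  req#2 t=0s: ALLOW
  req#3 t=0s: ALLOW
  req#4 t=1s: ALLOW
  req#5 t=1s: DENY
  req#6 t=1s: DENY
  req#7 t=2s: DENY

Answer: AAAADDD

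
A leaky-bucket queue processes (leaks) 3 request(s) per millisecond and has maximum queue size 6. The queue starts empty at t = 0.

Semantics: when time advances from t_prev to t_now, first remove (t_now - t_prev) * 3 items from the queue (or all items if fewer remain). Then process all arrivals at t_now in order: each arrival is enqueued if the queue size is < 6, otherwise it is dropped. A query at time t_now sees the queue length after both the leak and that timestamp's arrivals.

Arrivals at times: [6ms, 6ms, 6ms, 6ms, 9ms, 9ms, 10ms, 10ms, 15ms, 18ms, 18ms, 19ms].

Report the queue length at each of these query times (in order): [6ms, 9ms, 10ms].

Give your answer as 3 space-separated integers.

Queue lengths at query times:
  query t=6ms: backlog = 4
  query t=9ms: backlog = 2
  query t=10ms: backlog = 2

Answer: 4 2 2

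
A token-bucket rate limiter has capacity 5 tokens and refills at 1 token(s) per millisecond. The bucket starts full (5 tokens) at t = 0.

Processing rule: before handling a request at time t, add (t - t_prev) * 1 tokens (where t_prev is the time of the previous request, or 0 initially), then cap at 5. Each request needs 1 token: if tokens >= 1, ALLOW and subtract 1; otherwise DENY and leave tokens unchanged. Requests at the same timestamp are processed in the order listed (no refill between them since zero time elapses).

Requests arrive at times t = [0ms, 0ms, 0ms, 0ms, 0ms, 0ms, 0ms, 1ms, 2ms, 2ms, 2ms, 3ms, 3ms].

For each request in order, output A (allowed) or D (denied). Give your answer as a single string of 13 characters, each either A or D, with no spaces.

Simulating step by step:
  req#1 t=0ms: ALLOW
  req#2 t=0ms: ALLOW
  req#3 t=0ms: ALLOW
  req#4 t=0ms: ALLOW
  req#5 t=0ms: ALLOW
  req#6 t=0ms: DENY
  req#7 t=0ms: DENY
  req#8 t=1ms: ALLOW
  req#9 t=2ms: ALLOW
  req#10 t=2ms: DENY
  req#11 t=2ms: DENY
  req#12 t=3ms: ALLOW
  req#13 t=3ms: DENY

Answer: AAAAADDAADDAD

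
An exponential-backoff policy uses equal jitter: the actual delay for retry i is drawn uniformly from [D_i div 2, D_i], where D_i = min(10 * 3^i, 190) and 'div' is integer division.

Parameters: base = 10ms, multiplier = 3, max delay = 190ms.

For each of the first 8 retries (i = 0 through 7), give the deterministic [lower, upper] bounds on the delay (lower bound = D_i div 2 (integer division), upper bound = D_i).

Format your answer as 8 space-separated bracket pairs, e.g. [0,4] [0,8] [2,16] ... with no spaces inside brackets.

Answer: [5,10] [15,30] [45,90] [95,190] [95,190] [95,190] [95,190] [95,190]

Derivation:
Computing bounds per retry:
  i=0: D_i=min(10*3^0,190)=10, bounds=[5,10]
  i=1: D_i=min(10*3^1,190)=30, bounds=[15,30]
  i=2: D_i=min(10*3^2,190)=90, bounds=[45,90]
  i=3: D_i=min(10*3^3,190)=190, bounds=[95,190]
  i=4: D_i=min(10*3^4,190)=190, bounds=[95,190]
  i=5: D_i=min(10*3^5,190)=190, bounds=[95,190]
  i=6: D_i=min(10*3^6,190)=190, bounds=[95,190]
  i=7: D_i=min(10*3^7,190)=190, bounds=[95,190]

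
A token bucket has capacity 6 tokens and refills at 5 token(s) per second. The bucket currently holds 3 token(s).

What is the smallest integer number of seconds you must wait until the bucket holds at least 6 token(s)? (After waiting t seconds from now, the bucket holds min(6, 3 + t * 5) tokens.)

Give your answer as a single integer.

Answer: 1

Derivation:
Need 3 + t * 5 >= 6, so t >= 3/5.
Smallest integer t = ceil(3/5) = 1.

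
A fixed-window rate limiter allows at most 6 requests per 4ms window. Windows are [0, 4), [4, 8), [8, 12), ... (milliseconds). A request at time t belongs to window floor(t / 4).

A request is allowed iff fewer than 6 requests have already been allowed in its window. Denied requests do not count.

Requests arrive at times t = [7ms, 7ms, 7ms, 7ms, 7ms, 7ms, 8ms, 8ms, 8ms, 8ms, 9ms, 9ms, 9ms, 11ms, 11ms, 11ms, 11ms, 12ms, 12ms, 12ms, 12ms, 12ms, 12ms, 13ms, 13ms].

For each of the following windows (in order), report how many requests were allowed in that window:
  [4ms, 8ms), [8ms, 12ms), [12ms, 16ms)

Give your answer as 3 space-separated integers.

Processing requests:
  req#1 t=7ms (window 1): ALLOW
  req#2 t=7ms (window 1): ALLOW
  req#3 t=7ms (window 1): ALLOW
  req#4 t=7ms (window 1): ALLOW
  req#5 t=7ms (window 1): ALLOW
  req#6 t=7ms (window 1): ALLOW
  req#7 t=8ms (window 2): ALLOW
  req#8 t=8ms (window 2): ALLOW
  req#9 t=8ms (window 2): ALLOW
  req#10 t=8ms (window 2): ALLOW
  req#11 t=9ms (window 2): ALLOW
  req#12 t=9ms (window 2): ALLOW
  req#13 t=9ms (window 2): DENY
  req#14 t=11ms (window 2): DENY
  req#15 t=11ms (window 2): DENY
  req#16 t=11ms (window 2): DENY
  req#17 t=11ms (window 2): DENY
  req#18 t=12ms (window 3): ALLOW
  req#19 t=12ms (window 3): ALLOW
  req#20 t=12ms (window 3): ALLOW
  req#21 t=12ms (window 3): ALLOW
  req#22 t=12ms (window 3): ALLOW
  req#23 t=12ms (window 3): ALLOW
  req#24 t=13ms (window 3): DENY
  req#25 t=13ms (window 3): DENY

Allowed counts by window: 6 6 6

Answer: 6 6 6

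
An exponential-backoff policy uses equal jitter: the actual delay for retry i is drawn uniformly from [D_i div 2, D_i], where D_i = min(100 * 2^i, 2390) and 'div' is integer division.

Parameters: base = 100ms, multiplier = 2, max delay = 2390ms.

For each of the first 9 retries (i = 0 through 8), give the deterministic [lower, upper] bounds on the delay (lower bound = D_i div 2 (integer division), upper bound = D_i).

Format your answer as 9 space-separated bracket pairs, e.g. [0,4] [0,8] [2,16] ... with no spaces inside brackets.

Answer: [50,100] [100,200] [200,400] [400,800] [800,1600] [1195,2390] [1195,2390] [1195,2390] [1195,2390]

Derivation:
Computing bounds per retry:
  i=0: D_i=min(100*2^0,2390)=100, bounds=[50,100]
  i=1: D_i=min(100*2^1,2390)=200, bounds=[100,200]
  i=2: D_i=min(100*2^2,2390)=400, bounds=[200,400]
  i=3: D_i=min(100*2^3,2390)=800, bounds=[400,800]
  i=4: D_i=min(100*2^4,2390)=1600, bounds=[800,1600]
  i=5: D_i=min(100*2^5,2390)=2390, bounds=[1195,2390]
  i=6: D_i=min(100*2^6,2390)=2390, bounds=[1195,2390]
  i=7: D_i=min(100*2^7,2390)=2390, bounds=[1195,2390]
  i=8: D_i=min(100*2^8,2390)=2390, bounds=[1195,2390]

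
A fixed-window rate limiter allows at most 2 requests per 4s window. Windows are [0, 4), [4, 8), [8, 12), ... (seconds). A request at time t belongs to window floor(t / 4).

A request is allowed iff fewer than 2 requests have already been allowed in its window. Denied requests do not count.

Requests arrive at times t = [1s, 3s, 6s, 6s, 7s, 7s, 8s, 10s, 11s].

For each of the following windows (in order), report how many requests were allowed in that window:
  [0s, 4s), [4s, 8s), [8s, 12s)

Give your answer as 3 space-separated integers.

Answer: 2 2 2

Derivation:
Processing requests:
  req#1 t=1s (window 0): ALLOW
  req#2 t=3s (window 0): ALLOW
  req#3 t=6s (window 1): ALLOW
  req#4 t=6s (window 1): ALLOW
  req#5 t=7s (window 1): DENY
  req#6 t=7s (window 1): DENY
  req#7 t=8s (window 2): ALLOW
  req#8 t=10s (window 2): ALLOW
  req#9 t=11s (window 2): DENY

Allowed counts by window: 2 2 2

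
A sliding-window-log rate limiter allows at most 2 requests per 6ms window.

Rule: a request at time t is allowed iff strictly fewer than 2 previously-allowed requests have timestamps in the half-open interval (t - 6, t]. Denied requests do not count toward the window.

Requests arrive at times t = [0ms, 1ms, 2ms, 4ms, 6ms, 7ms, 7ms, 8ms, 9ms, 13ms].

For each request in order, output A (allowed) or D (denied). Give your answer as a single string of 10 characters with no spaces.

Answer: AADDAADDDA

Derivation:
Tracking allowed requests in the window:
  req#1 t=0ms: ALLOW
  req#2 t=1ms: ALLOW
  req#3 t=2ms: DENY
  req#4 t=4ms: DENY
  req#5 t=6ms: ALLOW
  req#6 t=7ms: ALLOW
  req#7 t=7ms: DENY
  req#8 t=8ms: DENY
  req#9 t=9ms: DENY
  req#10 t=13ms: ALLOW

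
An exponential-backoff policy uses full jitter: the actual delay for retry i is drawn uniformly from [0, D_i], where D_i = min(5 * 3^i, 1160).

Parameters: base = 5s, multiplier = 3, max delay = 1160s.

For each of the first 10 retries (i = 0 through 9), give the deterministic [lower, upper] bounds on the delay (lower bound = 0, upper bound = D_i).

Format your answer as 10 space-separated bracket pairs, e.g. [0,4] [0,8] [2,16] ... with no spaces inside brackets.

Computing bounds per retry:
  i=0: D_i=min(5*3^0,1160)=5, bounds=[0,5]
  i=1: D_i=min(5*3^1,1160)=15, bounds=[0,15]
  i=2: D_i=min(5*3^2,1160)=45, bounds=[0,45]
  i=3: D_i=min(5*3^3,1160)=135, bounds=[0,135]
  i=4: D_i=min(5*3^4,1160)=405, bounds=[0,405]
  i=5: D_i=min(5*3^5,1160)=1160, bounds=[0,1160]
  i=6: D_i=min(5*3^6,1160)=1160, bounds=[0,1160]
  i=7: D_i=min(5*3^7,1160)=1160, bounds=[0,1160]
  i=8: D_i=min(5*3^8,1160)=1160, bounds=[0,1160]
  i=9: D_i=min(5*3^9,1160)=1160, bounds=[0,1160]

Answer: [0,5] [0,15] [0,45] [0,135] [0,405] [0,1160] [0,1160] [0,1160] [0,1160] [0,1160]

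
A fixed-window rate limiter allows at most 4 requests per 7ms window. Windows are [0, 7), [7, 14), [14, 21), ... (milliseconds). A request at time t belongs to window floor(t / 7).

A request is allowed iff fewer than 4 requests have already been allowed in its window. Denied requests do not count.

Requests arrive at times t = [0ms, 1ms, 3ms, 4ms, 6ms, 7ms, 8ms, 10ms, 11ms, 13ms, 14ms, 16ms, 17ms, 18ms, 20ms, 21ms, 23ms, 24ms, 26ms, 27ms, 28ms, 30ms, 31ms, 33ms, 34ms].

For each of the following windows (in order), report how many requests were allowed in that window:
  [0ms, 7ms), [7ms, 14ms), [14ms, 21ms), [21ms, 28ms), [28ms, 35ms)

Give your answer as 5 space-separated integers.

Processing requests:
  req#1 t=0ms (window 0): ALLOW
  req#2 t=1ms (window 0): ALLOW
  req#3 t=3ms (window 0): ALLOW
  req#4 t=4ms (window 0): ALLOW
  req#5 t=6ms (window 0): DENY
  req#6 t=7ms (window 1): ALLOW
  req#7 t=8ms (window 1): ALLOW
  req#8 t=10ms (window 1): ALLOW
  req#9 t=11ms (window 1): ALLOW
  req#10 t=13ms (window 1): DENY
  req#11 t=14ms (window 2): ALLOW
  req#12 t=16ms (window 2): ALLOW
  req#13 t=17ms (window 2): ALLOW
  req#14 t=18ms (window 2): ALLOW
  req#15 t=20ms (window 2): DENY
  req#16 t=21ms (window 3): ALLOW
  req#17 t=23ms (window 3): ALLOW
  req#18 t=24ms (window 3): ALLOW
  req#19 t=26ms (window 3): ALLOW
  req#20 t=27ms (window 3): DENY
  req#21 t=28ms (window 4): ALLOW
  req#22 t=30ms (window 4): ALLOW
  req#23 t=31ms (window 4): ALLOW
  req#24 t=33ms (window 4): ALLOW
  req#25 t=34ms (window 4): DENY

Allowed counts by window: 4 4 4 4 4

Answer: 4 4 4 4 4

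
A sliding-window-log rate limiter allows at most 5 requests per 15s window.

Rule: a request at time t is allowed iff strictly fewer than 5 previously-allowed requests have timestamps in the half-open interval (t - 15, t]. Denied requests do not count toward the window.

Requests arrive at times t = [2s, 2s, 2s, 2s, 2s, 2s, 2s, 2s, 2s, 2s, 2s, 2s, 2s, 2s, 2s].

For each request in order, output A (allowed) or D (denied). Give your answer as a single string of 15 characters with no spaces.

Answer: AAAAADDDDDDDDDD

Derivation:
Tracking allowed requests in the window:
  req#1 t=2s: ALLOW
  req#2 t=2s: ALLOW
  req#3 t=2s: ALLOW
  req#4 t=2s: ALLOW
  req#5 t=2s: ALLOW
  req#6 t=2s: DENY
  req#7 t=2s: DENY
  req#8 t=2s: DENY
  req#9 t=2s: DENY
  req#10 t=2s: DENY
  req#11 t=2s: DENY
  req#12 t=2s: DENY
  req#13 t=2s: DENY
  req#14 t=2s: DENY
  req#15 t=2s: DENY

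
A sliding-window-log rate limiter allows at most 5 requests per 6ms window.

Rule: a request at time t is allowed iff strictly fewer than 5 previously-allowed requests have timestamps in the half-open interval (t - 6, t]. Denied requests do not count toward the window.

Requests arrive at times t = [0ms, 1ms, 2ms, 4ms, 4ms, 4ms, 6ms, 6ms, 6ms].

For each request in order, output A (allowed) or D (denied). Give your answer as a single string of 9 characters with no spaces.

Answer: AAAAADADD

Derivation:
Tracking allowed requests in the window:
  req#1 t=0ms: ALLOW
  req#2 t=1ms: ALLOW
  req#3 t=2ms: ALLOW
  req#4 t=4ms: ALLOW
  req#5 t=4ms: ALLOW
  req#6 t=4ms: DENY
  req#7 t=6ms: ALLOW
  req#8 t=6ms: DENY
  req#9 t=6ms: DENY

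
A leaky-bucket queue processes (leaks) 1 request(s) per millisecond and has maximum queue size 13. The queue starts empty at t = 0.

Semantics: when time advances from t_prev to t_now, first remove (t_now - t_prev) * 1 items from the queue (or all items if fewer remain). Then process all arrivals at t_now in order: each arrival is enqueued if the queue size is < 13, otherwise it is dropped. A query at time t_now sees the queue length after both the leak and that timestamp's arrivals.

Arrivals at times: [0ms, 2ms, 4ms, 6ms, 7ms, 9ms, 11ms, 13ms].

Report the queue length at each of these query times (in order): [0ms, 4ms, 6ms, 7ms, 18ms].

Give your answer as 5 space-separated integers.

Answer: 1 1 1 1 0

Derivation:
Queue lengths at query times:
  query t=0ms: backlog = 1
  query t=4ms: backlog = 1
  query t=6ms: backlog = 1
  query t=7ms: backlog = 1
  query t=18ms: backlog = 0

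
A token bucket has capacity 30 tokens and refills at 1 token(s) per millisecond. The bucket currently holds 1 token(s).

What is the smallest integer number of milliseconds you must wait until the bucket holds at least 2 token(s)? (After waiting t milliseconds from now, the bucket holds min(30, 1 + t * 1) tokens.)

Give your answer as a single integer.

Answer: 1

Derivation:
Need 1 + t * 1 >= 2, so t >= 1/1.
Smallest integer t = ceil(1/1) = 1.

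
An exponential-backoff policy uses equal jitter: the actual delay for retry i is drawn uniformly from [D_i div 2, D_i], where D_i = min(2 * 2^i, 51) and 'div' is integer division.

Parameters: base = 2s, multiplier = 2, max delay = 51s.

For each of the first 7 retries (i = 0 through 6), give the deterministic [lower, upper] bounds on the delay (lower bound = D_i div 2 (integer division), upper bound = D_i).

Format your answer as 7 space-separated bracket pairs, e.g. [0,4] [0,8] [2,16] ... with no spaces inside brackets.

Computing bounds per retry:
  i=0: D_i=min(2*2^0,51)=2, bounds=[1,2]
  i=1: D_i=min(2*2^1,51)=4, bounds=[2,4]
  i=2: D_i=min(2*2^2,51)=8, bounds=[4,8]
  i=3: D_i=min(2*2^3,51)=16, bounds=[8,16]
  i=4: D_i=min(2*2^4,51)=32, bounds=[16,32]
  i=5: D_i=min(2*2^5,51)=51, bounds=[25,51]
  i=6: D_i=min(2*2^6,51)=51, bounds=[25,51]

Answer: [1,2] [2,4] [4,8] [8,16] [16,32] [25,51] [25,51]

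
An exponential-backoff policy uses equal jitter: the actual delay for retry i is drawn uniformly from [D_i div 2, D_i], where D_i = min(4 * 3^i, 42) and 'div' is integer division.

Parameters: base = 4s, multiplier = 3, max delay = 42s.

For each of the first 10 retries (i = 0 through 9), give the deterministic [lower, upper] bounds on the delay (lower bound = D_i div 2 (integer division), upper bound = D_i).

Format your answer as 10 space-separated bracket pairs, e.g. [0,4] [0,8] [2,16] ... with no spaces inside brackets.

Answer: [2,4] [6,12] [18,36] [21,42] [21,42] [21,42] [21,42] [21,42] [21,42] [21,42]

Derivation:
Computing bounds per retry:
  i=0: D_i=min(4*3^0,42)=4, bounds=[2,4]
  i=1: D_i=min(4*3^1,42)=12, bounds=[6,12]
  i=2: D_i=min(4*3^2,42)=36, bounds=[18,36]
  i=3: D_i=min(4*3^3,42)=42, bounds=[21,42]
  i=4: D_i=min(4*3^4,42)=42, bounds=[21,42]
  i=5: D_i=min(4*3^5,42)=42, bounds=[21,42]
  i=6: D_i=min(4*3^6,42)=42, bounds=[21,42]
  i=7: D_i=min(4*3^7,42)=42, bounds=[21,42]
  i=8: D_i=min(4*3^8,42)=42, bounds=[21,42]
  i=9: D_i=min(4*3^9,42)=42, bounds=[21,42]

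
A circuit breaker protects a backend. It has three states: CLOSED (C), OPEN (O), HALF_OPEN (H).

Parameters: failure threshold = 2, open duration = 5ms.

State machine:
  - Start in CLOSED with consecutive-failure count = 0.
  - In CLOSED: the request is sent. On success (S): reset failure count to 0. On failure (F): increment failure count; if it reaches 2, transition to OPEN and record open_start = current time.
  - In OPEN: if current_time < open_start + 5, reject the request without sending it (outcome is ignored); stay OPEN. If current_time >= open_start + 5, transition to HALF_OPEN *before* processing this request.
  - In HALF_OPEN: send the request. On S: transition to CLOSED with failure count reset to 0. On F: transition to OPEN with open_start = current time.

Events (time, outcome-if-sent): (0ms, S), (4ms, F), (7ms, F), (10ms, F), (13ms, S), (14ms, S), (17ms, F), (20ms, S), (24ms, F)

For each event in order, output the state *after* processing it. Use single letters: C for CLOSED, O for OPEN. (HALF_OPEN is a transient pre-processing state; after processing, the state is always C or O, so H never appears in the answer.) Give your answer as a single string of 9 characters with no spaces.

Answer: CCOOCCCCC

Derivation:
State after each event:
  event#1 t=0ms outcome=S: state=CLOSED
  event#2 t=4ms outcome=F: state=CLOSED
  event#3 t=7ms outcome=F: state=OPEN
  event#4 t=10ms outcome=F: state=OPEN
  event#5 t=13ms outcome=S: state=CLOSED
  event#6 t=14ms outcome=S: state=CLOSED
  event#7 t=17ms outcome=F: state=CLOSED
  event#8 t=20ms outcome=S: state=CLOSED
  event#9 t=24ms outcome=F: state=CLOSED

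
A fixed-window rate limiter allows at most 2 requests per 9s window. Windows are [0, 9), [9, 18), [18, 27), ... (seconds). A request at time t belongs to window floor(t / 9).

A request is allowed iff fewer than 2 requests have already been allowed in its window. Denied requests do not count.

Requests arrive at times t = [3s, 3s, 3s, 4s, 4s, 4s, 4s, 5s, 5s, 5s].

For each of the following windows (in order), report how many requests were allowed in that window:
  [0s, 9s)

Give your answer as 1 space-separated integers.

Answer: 2

Derivation:
Processing requests:
  req#1 t=3s (window 0): ALLOW
  req#2 t=3s (window 0): ALLOW
  req#3 t=3s (window 0): DENY
  req#4 t=4s (window 0): DENY
  req#5 t=4s (window 0): DENY
  req#6 t=4s (window 0): DENY
  req#7 t=4s (window 0): DENY
  req#8 t=5s (window 0): DENY
  req#9 t=5s (window 0): DENY
  req#10 t=5s (window 0): DENY

Allowed counts by window: 2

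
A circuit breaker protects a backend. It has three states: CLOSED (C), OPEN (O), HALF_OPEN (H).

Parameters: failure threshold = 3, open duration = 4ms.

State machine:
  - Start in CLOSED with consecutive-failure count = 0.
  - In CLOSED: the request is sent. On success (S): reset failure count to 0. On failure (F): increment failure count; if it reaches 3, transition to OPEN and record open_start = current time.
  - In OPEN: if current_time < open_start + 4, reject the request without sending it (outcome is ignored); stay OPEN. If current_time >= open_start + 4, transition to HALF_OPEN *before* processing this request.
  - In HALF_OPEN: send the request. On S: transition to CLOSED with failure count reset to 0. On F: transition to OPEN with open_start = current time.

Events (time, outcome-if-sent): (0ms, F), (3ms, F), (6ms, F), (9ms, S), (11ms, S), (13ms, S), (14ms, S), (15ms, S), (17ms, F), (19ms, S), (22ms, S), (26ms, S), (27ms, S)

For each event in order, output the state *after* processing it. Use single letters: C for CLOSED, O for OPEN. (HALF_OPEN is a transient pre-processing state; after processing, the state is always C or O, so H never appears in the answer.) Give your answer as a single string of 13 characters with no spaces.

Answer: CCOOCCCCCCCCC

Derivation:
State after each event:
  event#1 t=0ms outcome=F: state=CLOSED
  event#2 t=3ms outcome=F: state=CLOSED
  event#3 t=6ms outcome=F: state=OPEN
  event#4 t=9ms outcome=S: state=OPEN
  event#5 t=11ms outcome=S: state=CLOSED
  event#6 t=13ms outcome=S: state=CLOSED
  event#7 t=14ms outcome=S: state=CLOSED
  event#8 t=15ms outcome=S: state=CLOSED
  event#9 t=17ms outcome=F: state=CLOSED
  event#10 t=19ms outcome=S: state=CLOSED
  event#11 t=22ms outcome=S: state=CLOSED
  event#12 t=26ms outcome=S: state=CLOSED
  event#13 t=27ms outcome=S: state=CLOSED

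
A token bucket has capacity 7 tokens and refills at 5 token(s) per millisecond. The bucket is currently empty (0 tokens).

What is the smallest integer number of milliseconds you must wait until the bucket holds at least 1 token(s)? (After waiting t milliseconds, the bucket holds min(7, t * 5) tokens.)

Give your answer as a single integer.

Answer: 1

Derivation:
Need t * 5 >= 1, so t >= 1/5.
Smallest integer t = ceil(1/5) = 1.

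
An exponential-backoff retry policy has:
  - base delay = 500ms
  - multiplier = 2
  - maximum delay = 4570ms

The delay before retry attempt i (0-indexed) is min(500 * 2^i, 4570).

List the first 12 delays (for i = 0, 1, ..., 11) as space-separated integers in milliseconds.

Computing each delay:
  i=0: min(500*2^0, 4570) = 500
  i=1: min(500*2^1, 4570) = 1000
  i=2: min(500*2^2, 4570) = 2000
  i=3: min(500*2^3, 4570) = 4000
  i=4: min(500*2^4, 4570) = 4570
  i=5: min(500*2^5, 4570) = 4570
  i=6: min(500*2^6, 4570) = 4570
  i=7: min(500*2^7, 4570) = 4570
  i=8: min(500*2^8, 4570) = 4570
  i=9: min(500*2^9, 4570) = 4570
  i=10: min(500*2^10, 4570) = 4570
  i=11: min(500*2^11, 4570) = 4570

Answer: 500 1000 2000 4000 4570 4570 4570 4570 4570 4570 4570 4570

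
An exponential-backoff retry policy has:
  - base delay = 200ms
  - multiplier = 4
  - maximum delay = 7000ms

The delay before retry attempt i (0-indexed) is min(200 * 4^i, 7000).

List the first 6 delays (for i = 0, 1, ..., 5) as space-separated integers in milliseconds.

Computing each delay:
  i=0: min(200*4^0, 7000) = 200
  i=1: min(200*4^1, 7000) = 800
  i=2: min(200*4^2, 7000) = 3200
  i=3: min(200*4^3, 7000) = 7000
  i=4: min(200*4^4, 7000) = 7000
  i=5: min(200*4^5, 7000) = 7000

Answer: 200 800 3200 7000 7000 7000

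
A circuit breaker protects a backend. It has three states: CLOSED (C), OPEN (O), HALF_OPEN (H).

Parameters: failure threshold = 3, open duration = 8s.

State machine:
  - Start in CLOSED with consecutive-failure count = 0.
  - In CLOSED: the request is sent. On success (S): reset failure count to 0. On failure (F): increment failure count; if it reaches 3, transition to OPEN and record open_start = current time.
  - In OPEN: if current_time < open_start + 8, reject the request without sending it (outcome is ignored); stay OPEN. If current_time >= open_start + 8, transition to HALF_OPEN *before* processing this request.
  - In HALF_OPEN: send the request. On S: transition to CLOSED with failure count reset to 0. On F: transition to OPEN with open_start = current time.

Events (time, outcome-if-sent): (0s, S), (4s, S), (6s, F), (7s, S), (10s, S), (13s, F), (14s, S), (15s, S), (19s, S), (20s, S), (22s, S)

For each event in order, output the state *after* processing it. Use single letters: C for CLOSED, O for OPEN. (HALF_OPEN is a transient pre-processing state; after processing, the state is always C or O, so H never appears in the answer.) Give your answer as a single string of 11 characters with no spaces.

State after each event:
  event#1 t=0s outcome=S: state=CLOSED
  event#2 t=4s outcome=S: state=CLOSED
  event#3 t=6s outcome=F: state=CLOSED
  event#4 t=7s outcome=S: state=CLOSED
  event#5 t=10s outcome=S: state=CLOSED
  event#6 t=13s outcome=F: state=CLOSED
  event#7 t=14s outcome=S: state=CLOSED
  event#8 t=15s outcome=S: state=CLOSED
  event#9 t=19s outcome=S: state=CLOSED
  event#10 t=20s outcome=S: state=CLOSED
  event#11 t=22s outcome=S: state=CLOSED

Answer: CCCCCCCCCCC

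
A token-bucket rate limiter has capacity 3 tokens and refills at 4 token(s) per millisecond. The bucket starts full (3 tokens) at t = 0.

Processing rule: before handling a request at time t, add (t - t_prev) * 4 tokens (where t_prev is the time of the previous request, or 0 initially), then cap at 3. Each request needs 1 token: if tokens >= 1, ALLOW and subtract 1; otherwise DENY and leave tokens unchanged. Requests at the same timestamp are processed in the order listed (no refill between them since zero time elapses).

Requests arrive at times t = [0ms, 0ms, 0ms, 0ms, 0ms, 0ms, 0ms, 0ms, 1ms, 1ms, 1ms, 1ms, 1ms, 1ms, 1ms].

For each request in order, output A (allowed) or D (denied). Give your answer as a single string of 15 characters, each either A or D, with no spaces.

Simulating step by step:
  req#1 t=0ms: ALLOW
  req#2 t=0ms: ALLOW
  req#3 t=0ms: ALLOW
  req#4 t=0ms: DENY
  req#5 t=0ms: DENY
  req#6 t=0ms: DENY
  req#7 t=0ms: DENY
  req#8 t=0ms: DENY
  req#9 t=1ms: ALLOW
  req#10 t=1ms: ALLOW
  req#11 t=1ms: ALLOW
  req#12 t=1ms: DENY
  req#13 t=1ms: DENY
  req#14 t=1ms: DENY
  req#15 t=1ms: DENY

Answer: AAADDDDDAAADDDD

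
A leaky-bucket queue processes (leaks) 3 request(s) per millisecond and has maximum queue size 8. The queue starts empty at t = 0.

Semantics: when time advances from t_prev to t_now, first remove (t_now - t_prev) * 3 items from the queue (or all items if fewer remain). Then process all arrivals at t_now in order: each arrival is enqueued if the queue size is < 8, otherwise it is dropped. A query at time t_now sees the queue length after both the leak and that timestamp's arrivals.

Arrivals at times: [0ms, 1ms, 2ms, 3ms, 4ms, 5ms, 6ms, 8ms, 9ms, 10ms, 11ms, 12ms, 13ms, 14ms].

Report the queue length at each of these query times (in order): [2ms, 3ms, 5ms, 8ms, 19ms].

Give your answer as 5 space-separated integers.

Answer: 1 1 1 1 0

Derivation:
Queue lengths at query times:
  query t=2ms: backlog = 1
  query t=3ms: backlog = 1
  query t=5ms: backlog = 1
  query t=8ms: backlog = 1
  query t=19ms: backlog = 0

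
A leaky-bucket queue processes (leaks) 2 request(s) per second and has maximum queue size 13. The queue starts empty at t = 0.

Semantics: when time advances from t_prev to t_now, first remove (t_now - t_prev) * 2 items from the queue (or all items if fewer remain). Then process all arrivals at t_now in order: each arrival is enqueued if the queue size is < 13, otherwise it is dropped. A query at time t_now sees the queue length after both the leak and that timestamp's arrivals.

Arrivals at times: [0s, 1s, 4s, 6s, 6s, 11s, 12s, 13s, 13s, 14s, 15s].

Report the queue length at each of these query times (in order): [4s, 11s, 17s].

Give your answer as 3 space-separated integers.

Answer: 1 1 0

Derivation:
Queue lengths at query times:
  query t=4s: backlog = 1
  query t=11s: backlog = 1
  query t=17s: backlog = 0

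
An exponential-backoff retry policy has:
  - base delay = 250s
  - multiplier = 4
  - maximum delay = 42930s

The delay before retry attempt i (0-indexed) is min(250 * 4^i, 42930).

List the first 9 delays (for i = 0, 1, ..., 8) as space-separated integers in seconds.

Computing each delay:
  i=0: min(250*4^0, 42930) = 250
  i=1: min(250*4^1, 42930) = 1000
  i=2: min(250*4^2, 42930) = 4000
  i=3: min(250*4^3, 42930) = 16000
  i=4: min(250*4^4, 42930) = 42930
  i=5: min(250*4^5, 42930) = 42930
  i=6: min(250*4^6, 42930) = 42930
  i=7: min(250*4^7, 42930) = 42930
  i=8: min(250*4^8, 42930) = 42930

Answer: 250 1000 4000 16000 42930 42930 42930 42930 42930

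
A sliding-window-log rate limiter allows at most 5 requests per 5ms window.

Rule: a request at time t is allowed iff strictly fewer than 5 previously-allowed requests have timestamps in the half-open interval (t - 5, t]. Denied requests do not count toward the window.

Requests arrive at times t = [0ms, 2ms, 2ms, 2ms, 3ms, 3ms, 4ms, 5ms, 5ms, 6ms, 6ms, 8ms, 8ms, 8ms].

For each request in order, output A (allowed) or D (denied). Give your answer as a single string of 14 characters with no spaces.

Tracking allowed requests in the window:
  req#1 t=0ms: ALLOW
  req#2 t=2ms: ALLOW
  req#3 t=2ms: ALLOW
  req#4 t=2ms: ALLOW
  req#5 t=3ms: ALLOW
  req#6 t=3ms: DENY
  req#7 t=4ms: DENY
  req#8 t=5ms: ALLOW
  req#9 t=5ms: DENY
  req#10 t=6ms: DENY
  req#11 t=6ms: DENY
  req#12 t=8ms: ALLOW
  req#13 t=8ms: ALLOW
  req#14 t=8ms: ALLOW

Answer: AAAAADDADDDAAA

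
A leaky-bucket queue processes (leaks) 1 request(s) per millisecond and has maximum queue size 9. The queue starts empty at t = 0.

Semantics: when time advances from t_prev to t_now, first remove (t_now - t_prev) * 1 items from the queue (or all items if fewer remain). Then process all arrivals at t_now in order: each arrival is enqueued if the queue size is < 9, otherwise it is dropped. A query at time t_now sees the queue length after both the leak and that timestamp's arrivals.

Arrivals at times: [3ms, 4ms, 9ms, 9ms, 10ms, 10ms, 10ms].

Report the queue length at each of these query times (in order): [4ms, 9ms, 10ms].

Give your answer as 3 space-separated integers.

Answer: 1 2 4

Derivation:
Queue lengths at query times:
  query t=4ms: backlog = 1
  query t=9ms: backlog = 2
  query t=10ms: backlog = 4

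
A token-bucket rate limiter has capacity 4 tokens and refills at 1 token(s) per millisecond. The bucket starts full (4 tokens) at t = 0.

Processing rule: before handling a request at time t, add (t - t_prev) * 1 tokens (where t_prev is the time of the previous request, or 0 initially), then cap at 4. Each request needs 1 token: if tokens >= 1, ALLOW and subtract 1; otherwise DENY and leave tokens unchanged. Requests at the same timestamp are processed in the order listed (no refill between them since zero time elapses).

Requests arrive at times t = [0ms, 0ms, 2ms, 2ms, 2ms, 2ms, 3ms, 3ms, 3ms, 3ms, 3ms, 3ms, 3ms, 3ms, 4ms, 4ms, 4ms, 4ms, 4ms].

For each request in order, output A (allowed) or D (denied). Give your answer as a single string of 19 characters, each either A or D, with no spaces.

Answer: AAAAAAADDDDDDDADDDD

Derivation:
Simulating step by step:
  req#1 t=0ms: ALLOW
  req#2 t=0ms: ALLOW
  req#3 t=2ms: ALLOW
  req#4 t=2ms: ALLOW
  req#5 t=2ms: ALLOW
  req#6 t=2ms: ALLOW
  req#7 t=3ms: ALLOW
  req#8 t=3ms: DENY
  req#9 t=3ms: DENY
  req#10 t=3ms: DENY
  req#11 t=3ms: DENY
  req#12 t=3ms: DENY
  req#13 t=3ms: DENY
  req#14 t=3ms: DENY
  req#15 t=4ms: ALLOW
  req#16 t=4ms: DENY
  req#17 t=4ms: DENY
  req#18 t=4ms: DENY
  req#19 t=4ms: DENY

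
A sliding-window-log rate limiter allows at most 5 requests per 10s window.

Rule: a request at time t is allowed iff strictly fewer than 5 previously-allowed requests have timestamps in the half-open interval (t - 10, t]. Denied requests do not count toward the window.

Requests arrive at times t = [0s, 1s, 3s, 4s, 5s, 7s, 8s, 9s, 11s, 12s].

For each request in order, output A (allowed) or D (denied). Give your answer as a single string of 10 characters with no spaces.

Answer: AAAAADDDAA

Derivation:
Tracking allowed requests in the window:
  req#1 t=0s: ALLOW
  req#2 t=1s: ALLOW
  req#3 t=3s: ALLOW
  req#4 t=4s: ALLOW
  req#5 t=5s: ALLOW
  req#6 t=7s: DENY
  req#7 t=8s: DENY
  req#8 t=9s: DENY
  req#9 t=11s: ALLOW
  req#10 t=12s: ALLOW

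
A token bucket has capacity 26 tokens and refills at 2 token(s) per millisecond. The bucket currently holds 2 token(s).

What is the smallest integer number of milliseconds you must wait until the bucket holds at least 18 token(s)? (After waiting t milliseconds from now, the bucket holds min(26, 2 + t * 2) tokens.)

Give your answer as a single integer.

Answer: 8

Derivation:
Need 2 + t * 2 >= 18, so t >= 16/2.
Smallest integer t = ceil(16/2) = 8.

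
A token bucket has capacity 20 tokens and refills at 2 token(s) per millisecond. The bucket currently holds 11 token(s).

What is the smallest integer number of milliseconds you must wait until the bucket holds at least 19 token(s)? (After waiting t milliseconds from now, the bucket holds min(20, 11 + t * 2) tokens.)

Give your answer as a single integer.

Need 11 + t * 2 >= 19, so t >= 8/2.
Smallest integer t = ceil(8/2) = 4.

Answer: 4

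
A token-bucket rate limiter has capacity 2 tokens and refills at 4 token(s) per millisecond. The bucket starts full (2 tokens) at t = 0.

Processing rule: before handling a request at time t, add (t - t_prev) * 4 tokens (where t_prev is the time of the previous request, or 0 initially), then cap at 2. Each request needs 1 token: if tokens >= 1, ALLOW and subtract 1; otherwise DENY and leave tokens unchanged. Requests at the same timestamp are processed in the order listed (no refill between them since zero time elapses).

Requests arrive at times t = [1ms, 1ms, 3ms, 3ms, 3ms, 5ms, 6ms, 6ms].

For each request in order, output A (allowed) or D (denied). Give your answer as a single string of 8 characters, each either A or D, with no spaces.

Answer: AAAADAAA

Derivation:
Simulating step by step:
  req#1 t=1ms: ALLOW
  req#2 t=1ms: ALLOW
  req#3 t=3ms: ALLOW
  req#4 t=3ms: ALLOW
  req#5 t=3ms: DENY
  req#6 t=5ms: ALLOW
  req#7 t=6ms: ALLOW
  req#8 t=6ms: ALLOW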